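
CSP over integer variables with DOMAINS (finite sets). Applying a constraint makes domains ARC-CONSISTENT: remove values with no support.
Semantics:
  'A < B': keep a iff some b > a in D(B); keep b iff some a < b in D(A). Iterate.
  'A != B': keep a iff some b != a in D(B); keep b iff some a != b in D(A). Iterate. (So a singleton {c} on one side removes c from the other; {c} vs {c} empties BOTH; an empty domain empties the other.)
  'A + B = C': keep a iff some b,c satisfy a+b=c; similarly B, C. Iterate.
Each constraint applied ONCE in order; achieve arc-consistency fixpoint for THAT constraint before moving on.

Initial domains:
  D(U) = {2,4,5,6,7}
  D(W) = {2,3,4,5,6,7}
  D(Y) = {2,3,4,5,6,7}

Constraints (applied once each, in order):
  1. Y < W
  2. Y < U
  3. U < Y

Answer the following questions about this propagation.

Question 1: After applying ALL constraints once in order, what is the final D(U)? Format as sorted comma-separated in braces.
Answer: {4,5}

Derivation:
Constraint 1 (Y < W) on D(Y)={2,3,4,5,6,7} D(W)={2,3,4,5,6,7}: Y {2,3,4,5,6,7}->{2,3,4,5,6}; W {2,3,4,5,6,7}->{3,4,5,6,7}
Constraint 2 (Y < U) on D(Y)={2,3,4,5,6} D(U)={2,4,5,6,7}: U {2,4,5,6,7}->{4,5,6,7}
Constraint 3 (U < Y) on D(U)={4,5,6,7} D(Y)={2,3,4,5,6}: U {4,5,6,7}->{4,5}; Y {2,3,4,5,6}->{5,6}
So after all 3 constraints: D(U) = {4,5}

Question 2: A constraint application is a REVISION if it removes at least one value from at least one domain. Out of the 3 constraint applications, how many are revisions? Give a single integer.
Constraint 1 (Y < W) on D(Y)={2,3,4,5,6,7} D(W)={2,3,4,5,6,7}: Y {2,3,4,5,6,7}->{2,3,4,5,6}; W {2,3,4,5,6,7}->{3,4,5,6,7} => REVISION
Constraint 2 (Y < U) on D(Y)={2,3,4,5,6} D(U)={2,4,5,6,7}: U {2,4,5,6,7}->{4,5,6,7} => REVISION
Constraint 3 (U < Y) on D(U)={4,5,6,7} D(Y)={2,3,4,5,6}: U {4,5,6,7}->{4,5}; Y {2,3,4,5,6}->{5,6} => REVISION
Total revisions = 3

Answer: 3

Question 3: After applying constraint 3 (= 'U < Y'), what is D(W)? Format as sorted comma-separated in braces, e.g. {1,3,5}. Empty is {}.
Answer: {3,4,5,6,7}

Derivation:
Constraint 1 (Y < W) on D(Y)={2,3,4,5,6,7} D(W)={2,3,4,5,6,7}: Y {2,3,4,5,6,7}->{2,3,4,5,6}; W {2,3,4,5,6,7}->{3,4,5,6,7}
Constraint 2 (Y < U) on D(Y)={2,3,4,5,6} D(U)={2,4,5,6,7}: U {2,4,5,6,7}->{4,5,6,7}
Constraint 3 (U < Y) on D(U)={4,5,6,7} D(Y)={2,3,4,5,6}: U {4,5,6,7}->{4,5}; Y {2,3,4,5,6}->{5,6}
So after constraint 3: D(W) = {3,4,5,6,7}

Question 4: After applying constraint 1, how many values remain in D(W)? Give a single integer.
Answer: 5

Derivation:
Constraint 1 (Y < W) on D(Y)={2,3,4,5,6,7} D(W)={2,3,4,5,6,7}: Y {2,3,4,5,6,7}->{2,3,4,5,6}; W {2,3,4,5,6,7}->{3,4,5,6,7}
So after constraint 1: D(W)={3,4,5,6,7}, size = 5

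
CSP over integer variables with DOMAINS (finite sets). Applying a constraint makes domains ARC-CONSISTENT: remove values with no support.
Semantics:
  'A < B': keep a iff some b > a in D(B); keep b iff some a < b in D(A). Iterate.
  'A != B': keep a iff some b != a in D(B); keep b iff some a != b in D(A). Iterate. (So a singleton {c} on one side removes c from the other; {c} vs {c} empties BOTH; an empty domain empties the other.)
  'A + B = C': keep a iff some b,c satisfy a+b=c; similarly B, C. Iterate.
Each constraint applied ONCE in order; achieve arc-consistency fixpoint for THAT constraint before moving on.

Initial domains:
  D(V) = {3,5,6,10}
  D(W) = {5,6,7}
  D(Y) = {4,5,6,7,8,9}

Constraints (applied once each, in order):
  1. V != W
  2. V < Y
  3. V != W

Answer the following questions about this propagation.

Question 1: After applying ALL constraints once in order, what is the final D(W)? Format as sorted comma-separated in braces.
Constraint 1 (V != W) on D(V)={3,5,6,10} D(W)={5,6,7}: no change
Constraint 2 (V < Y) on D(V)={3,5,6,10} D(Y)={4,5,6,7,8,9}: V {3,5,6,10}->{3,5,6}
Constraint 3 (V != W) on D(V)={3,5,6} D(W)={5,6,7}: no change
So after all 3 constraints: D(W) = {5,6,7}

Answer: {5,6,7}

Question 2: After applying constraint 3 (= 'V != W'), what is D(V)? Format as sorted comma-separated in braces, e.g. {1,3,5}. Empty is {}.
Constraint 1 (V != W) on D(V)={3,5,6,10} D(W)={5,6,7}: no change
Constraint 2 (V < Y) on D(V)={3,5,6,10} D(Y)={4,5,6,7,8,9}: V {3,5,6,10}->{3,5,6}
Constraint 3 (V != W) on D(V)={3,5,6} D(W)={5,6,7}: no change
So after constraint 3: D(V) = {3,5,6}

Answer: {3,5,6}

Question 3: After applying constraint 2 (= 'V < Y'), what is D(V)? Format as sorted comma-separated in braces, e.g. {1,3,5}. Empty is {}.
Constraint 1 (V != W) on D(V)={3,5,6,10} D(W)={5,6,7}: no change
Constraint 2 (V < Y) on D(V)={3,5,6,10} D(Y)={4,5,6,7,8,9}: V {3,5,6,10}->{3,5,6}
So after constraint 2: D(V) = {3,5,6}

Answer: {3,5,6}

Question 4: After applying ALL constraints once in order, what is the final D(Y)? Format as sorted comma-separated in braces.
Constraint 1 (V != W) on D(V)={3,5,6,10} D(W)={5,6,7}: no change
Constraint 2 (V < Y) on D(V)={3,5,6,10} D(Y)={4,5,6,7,8,9}: V {3,5,6,10}->{3,5,6}
Constraint 3 (V != W) on D(V)={3,5,6} D(W)={5,6,7}: no change
So after all 3 constraints: D(Y) = {4,5,6,7,8,9}

Answer: {4,5,6,7,8,9}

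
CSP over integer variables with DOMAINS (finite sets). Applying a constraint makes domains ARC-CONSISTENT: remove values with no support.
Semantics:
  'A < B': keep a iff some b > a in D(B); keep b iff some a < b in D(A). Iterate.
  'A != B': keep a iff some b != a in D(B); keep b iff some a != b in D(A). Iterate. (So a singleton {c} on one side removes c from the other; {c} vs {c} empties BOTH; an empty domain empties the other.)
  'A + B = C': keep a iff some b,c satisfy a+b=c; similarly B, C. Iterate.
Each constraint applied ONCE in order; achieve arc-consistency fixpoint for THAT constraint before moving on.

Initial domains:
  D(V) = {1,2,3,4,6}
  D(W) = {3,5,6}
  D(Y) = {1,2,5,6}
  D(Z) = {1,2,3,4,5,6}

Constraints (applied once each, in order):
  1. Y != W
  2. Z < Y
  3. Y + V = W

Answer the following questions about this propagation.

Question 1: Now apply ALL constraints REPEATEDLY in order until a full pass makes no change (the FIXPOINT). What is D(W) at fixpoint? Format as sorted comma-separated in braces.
pass 0 (initial): D(W)={3,5,6}
pass 1: V {1,2,3,4,6}->{1,3,4}; Y {1,2,5,6}->{2,5}; Z {1,2,3,4,5,6}->{1,2,3,4,5}
pass 2: Z {1,2,3,4,5}->{1,2,3,4}
pass 3: no change
Fixpoint after 3 passes: D(W) = {3,5,6}

Answer: {3,5,6}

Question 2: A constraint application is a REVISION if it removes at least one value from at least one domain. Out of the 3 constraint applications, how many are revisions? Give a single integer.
Answer: 2

Derivation:
Constraint 1 (Y != W) on D(Y)={1,2,5,6} D(W)={3,5,6}: no change => not a revision
Constraint 2 (Z < Y) on D(Z)={1,2,3,4,5,6} D(Y)={1,2,5,6}: Z {1,2,3,4,5,6}->{1,2,3,4,5}; Y {1,2,5,6}->{2,5,6} => REVISION
Constraint 3 (Y + V = W) on D(Y)={2,5,6} D(V)={1,2,3,4,6} D(W)={3,5,6}: Y {2,5,6}->{2,5}; V {1,2,3,4,6}->{1,3,4} => REVISION
Total revisions = 2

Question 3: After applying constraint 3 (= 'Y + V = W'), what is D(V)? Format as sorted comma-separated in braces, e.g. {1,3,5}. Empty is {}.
Constraint 1 (Y != W) on D(Y)={1,2,5,6} D(W)={3,5,6}: no change
Constraint 2 (Z < Y) on D(Z)={1,2,3,4,5,6} D(Y)={1,2,5,6}: Z {1,2,3,4,5,6}->{1,2,3,4,5}; Y {1,2,5,6}->{2,5,6}
Constraint 3 (Y + V = W) on D(Y)={2,5,6} D(V)={1,2,3,4,6} D(W)={3,5,6}: Y {2,5,6}->{2,5}; V {1,2,3,4,6}->{1,3,4}
So after constraint 3: D(V) = {1,3,4}

Answer: {1,3,4}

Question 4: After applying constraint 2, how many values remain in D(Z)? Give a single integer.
Constraint 1 (Y != W) on D(Y)={1,2,5,6} D(W)={3,5,6}: no change
Constraint 2 (Z < Y) on D(Z)={1,2,3,4,5,6} D(Y)={1,2,5,6}: Z {1,2,3,4,5,6}->{1,2,3,4,5}; Y {1,2,5,6}->{2,5,6}
So after constraint 2: D(Z)={1,2,3,4,5}, size = 5

Answer: 5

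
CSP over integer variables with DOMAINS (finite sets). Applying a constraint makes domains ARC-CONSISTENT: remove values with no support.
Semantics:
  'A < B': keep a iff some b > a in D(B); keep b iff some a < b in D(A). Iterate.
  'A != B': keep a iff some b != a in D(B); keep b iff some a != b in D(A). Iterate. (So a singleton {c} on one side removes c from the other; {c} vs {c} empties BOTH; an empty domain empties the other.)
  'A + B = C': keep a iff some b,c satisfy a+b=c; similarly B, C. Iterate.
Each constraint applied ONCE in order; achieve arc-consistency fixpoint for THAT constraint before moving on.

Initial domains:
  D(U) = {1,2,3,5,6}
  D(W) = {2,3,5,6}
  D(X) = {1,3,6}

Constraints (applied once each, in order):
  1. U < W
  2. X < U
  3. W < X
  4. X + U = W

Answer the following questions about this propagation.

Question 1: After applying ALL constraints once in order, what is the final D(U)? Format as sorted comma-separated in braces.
Answer: {}

Derivation:
Constraint 1 (U < W) on D(U)={1,2,3,5,6} D(W)={2,3,5,6}: U {1,2,3,5,6}->{1,2,3,5}
Constraint 2 (X < U) on D(X)={1,3,6} D(U)={1,2,3,5}: X {1,3,6}->{1,3}; U {1,2,3,5}->{2,3,5}
Constraint 3 (W < X) on D(W)={2,3,5,6} D(X)={1,3}: W {2,3,5,6}->{2}; X {1,3}->{3}
Constraint 4 (X + U = W) on D(X)={3} D(U)={2,3,5} D(W)={2}: X {3}->{}; U {2,3,5}->{}; W {2}->{}
So after all 4 constraints: D(U) = {}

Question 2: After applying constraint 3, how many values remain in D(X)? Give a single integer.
Answer: 1

Derivation:
Constraint 1 (U < W) on D(U)={1,2,3,5,6} D(W)={2,3,5,6}: U {1,2,3,5,6}->{1,2,3,5}
Constraint 2 (X < U) on D(X)={1,3,6} D(U)={1,2,3,5}: X {1,3,6}->{1,3}; U {1,2,3,5}->{2,3,5}
Constraint 3 (W < X) on D(W)={2,3,5,6} D(X)={1,3}: W {2,3,5,6}->{2}; X {1,3}->{3}
So after constraint 3: D(X)={3}, size = 1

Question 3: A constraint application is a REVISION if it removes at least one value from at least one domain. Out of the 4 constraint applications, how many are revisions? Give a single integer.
Constraint 1 (U < W) on D(U)={1,2,3,5,6} D(W)={2,3,5,6}: U {1,2,3,5,6}->{1,2,3,5} => REVISION
Constraint 2 (X < U) on D(X)={1,3,6} D(U)={1,2,3,5}: X {1,3,6}->{1,3}; U {1,2,3,5}->{2,3,5} => REVISION
Constraint 3 (W < X) on D(W)={2,3,5,6} D(X)={1,3}: W {2,3,5,6}->{2}; X {1,3}->{3} => REVISION
Constraint 4 (X + U = W) on D(X)={3} D(U)={2,3,5} D(W)={2}: X {3}->{}; U {2,3,5}->{}; W {2}->{} => REVISION
Total revisions = 4

Answer: 4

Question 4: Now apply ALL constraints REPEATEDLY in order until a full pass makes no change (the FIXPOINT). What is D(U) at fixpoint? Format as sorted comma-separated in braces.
pass 0 (initial): D(U)={1,2,3,5,6}
pass 1: U {1,2,3,5,6}->{}; W {2,3,5,6}->{}; X {1,3,6}->{}
pass 2: no change
Fixpoint after 2 passes: D(U) = {}

Answer: {}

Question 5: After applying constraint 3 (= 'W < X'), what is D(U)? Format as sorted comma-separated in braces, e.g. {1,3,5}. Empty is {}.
Constraint 1 (U < W) on D(U)={1,2,3,5,6} D(W)={2,3,5,6}: U {1,2,3,5,6}->{1,2,3,5}
Constraint 2 (X < U) on D(X)={1,3,6} D(U)={1,2,3,5}: X {1,3,6}->{1,3}; U {1,2,3,5}->{2,3,5}
Constraint 3 (W < X) on D(W)={2,3,5,6} D(X)={1,3}: W {2,3,5,6}->{2}; X {1,3}->{3}
So after constraint 3: D(U) = {2,3,5}

Answer: {2,3,5}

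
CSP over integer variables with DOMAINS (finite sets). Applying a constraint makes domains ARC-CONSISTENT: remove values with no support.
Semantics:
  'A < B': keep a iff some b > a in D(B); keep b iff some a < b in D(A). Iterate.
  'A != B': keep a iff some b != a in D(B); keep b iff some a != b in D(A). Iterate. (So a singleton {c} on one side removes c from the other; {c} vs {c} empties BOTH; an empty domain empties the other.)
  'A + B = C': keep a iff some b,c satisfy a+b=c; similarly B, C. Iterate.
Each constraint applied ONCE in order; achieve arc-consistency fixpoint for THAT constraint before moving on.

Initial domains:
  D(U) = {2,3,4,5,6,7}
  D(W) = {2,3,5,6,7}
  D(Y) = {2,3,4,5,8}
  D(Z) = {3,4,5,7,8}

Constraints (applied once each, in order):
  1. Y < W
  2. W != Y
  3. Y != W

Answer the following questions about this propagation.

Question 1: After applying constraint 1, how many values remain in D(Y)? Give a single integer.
Constraint 1 (Y < W) on D(Y)={2,3,4,5,8} D(W)={2,3,5,6,7}: Y {2,3,4,5,8}->{2,3,4,5}; W {2,3,5,6,7}->{3,5,6,7}
So after constraint 1: D(Y)={2,3,4,5}, size = 4

Answer: 4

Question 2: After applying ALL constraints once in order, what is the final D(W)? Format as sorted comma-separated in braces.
Answer: {3,5,6,7}

Derivation:
Constraint 1 (Y < W) on D(Y)={2,3,4,5,8} D(W)={2,3,5,6,7}: Y {2,3,4,5,8}->{2,3,4,5}; W {2,3,5,6,7}->{3,5,6,7}
Constraint 2 (W != Y) on D(W)={3,5,6,7} D(Y)={2,3,4,5}: no change
Constraint 3 (Y != W) on D(Y)={2,3,4,5} D(W)={3,5,6,7}: no change
So after all 3 constraints: D(W) = {3,5,6,7}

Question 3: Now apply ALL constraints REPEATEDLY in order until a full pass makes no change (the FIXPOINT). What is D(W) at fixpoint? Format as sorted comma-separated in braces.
pass 0 (initial): D(W)={2,3,5,6,7}
pass 1: W {2,3,5,6,7}->{3,5,6,7}; Y {2,3,4,5,8}->{2,3,4,5}
pass 2: no change
Fixpoint after 2 passes: D(W) = {3,5,6,7}

Answer: {3,5,6,7}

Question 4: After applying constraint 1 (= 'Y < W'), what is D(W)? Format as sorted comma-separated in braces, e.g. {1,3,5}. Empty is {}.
Answer: {3,5,6,7}

Derivation:
Constraint 1 (Y < W) on D(Y)={2,3,4,5,8} D(W)={2,3,5,6,7}: Y {2,3,4,5,8}->{2,3,4,5}; W {2,3,5,6,7}->{3,5,6,7}
So after constraint 1: D(W) = {3,5,6,7}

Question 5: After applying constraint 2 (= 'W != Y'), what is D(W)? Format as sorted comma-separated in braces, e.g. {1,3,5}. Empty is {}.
Constraint 1 (Y < W) on D(Y)={2,3,4,5,8} D(W)={2,3,5,6,7}: Y {2,3,4,5,8}->{2,3,4,5}; W {2,3,5,6,7}->{3,5,6,7}
Constraint 2 (W != Y) on D(W)={3,5,6,7} D(Y)={2,3,4,5}: no change
So after constraint 2: D(W) = {3,5,6,7}

Answer: {3,5,6,7}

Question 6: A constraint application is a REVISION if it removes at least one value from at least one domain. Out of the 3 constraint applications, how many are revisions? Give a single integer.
Answer: 1

Derivation:
Constraint 1 (Y < W) on D(Y)={2,3,4,5,8} D(W)={2,3,5,6,7}: Y {2,3,4,5,8}->{2,3,4,5}; W {2,3,5,6,7}->{3,5,6,7} => REVISION
Constraint 2 (W != Y) on D(W)={3,5,6,7} D(Y)={2,3,4,5}: no change => not a revision
Constraint 3 (Y != W) on D(Y)={2,3,4,5} D(W)={3,5,6,7}: no change => not a revision
Total revisions = 1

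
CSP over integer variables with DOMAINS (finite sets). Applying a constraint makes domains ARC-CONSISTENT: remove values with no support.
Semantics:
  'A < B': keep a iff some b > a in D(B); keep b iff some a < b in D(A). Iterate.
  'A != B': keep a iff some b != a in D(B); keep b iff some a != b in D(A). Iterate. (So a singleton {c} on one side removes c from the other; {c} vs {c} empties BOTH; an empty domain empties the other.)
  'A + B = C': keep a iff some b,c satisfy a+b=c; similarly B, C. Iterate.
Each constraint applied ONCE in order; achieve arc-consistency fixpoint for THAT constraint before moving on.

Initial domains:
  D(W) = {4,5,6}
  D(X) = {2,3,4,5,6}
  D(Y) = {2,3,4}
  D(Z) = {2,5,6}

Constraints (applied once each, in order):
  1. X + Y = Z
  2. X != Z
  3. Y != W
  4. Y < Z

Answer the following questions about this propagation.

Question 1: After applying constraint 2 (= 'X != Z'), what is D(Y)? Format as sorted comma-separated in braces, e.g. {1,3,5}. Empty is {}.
Constraint 1 (X + Y = Z) on D(X)={2,3,4,5,6} D(Y)={2,3,4} D(Z)={2,5,6}: X {2,3,4,5,6}->{2,3,4}; Z {2,5,6}->{5,6}
Constraint 2 (X != Z) on D(X)={2,3,4} D(Z)={5,6}: no change
So after constraint 2: D(Y) = {2,3,4}

Answer: {2,3,4}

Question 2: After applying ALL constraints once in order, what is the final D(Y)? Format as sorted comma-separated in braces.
Constraint 1 (X + Y = Z) on D(X)={2,3,4,5,6} D(Y)={2,3,4} D(Z)={2,5,6}: X {2,3,4,5,6}->{2,3,4}; Z {2,5,6}->{5,6}
Constraint 2 (X != Z) on D(X)={2,3,4} D(Z)={5,6}: no change
Constraint 3 (Y != W) on D(Y)={2,3,4} D(W)={4,5,6}: no change
Constraint 4 (Y < Z) on D(Y)={2,3,4} D(Z)={5,6}: no change
So after all 4 constraints: D(Y) = {2,3,4}

Answer: {2,3,4}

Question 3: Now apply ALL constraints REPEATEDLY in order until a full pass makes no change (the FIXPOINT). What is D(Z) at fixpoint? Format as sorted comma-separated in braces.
Answer: {5,6}

Derivation:
pass 0 (initial): D(Z)={2,5,6}
pass 1: X {2,3,4,5,6}->{2,3,4}; Z {2,5,6}->{5,6}
pass 2: no change
Fixpoint after 2 passes: D(Z) = {5,6}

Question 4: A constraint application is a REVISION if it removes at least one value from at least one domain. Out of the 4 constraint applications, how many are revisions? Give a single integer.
Constraint 1 (X + Y = Z) on D(X)={2,3,4,5,6} D(Y)={2,3,4} D(Z)={2,5,6}: X {2,3,4,5,6}->{2,3,4}; Z {2,5,6}->{5,6} => REVISION
Constraint 2 (X != Z) on D(X)={2,3,4} D(Z)={5,6}: no change => not a revision
Constraint 3 (Y != W) on D(Y)={2,3,4} D(W)={4,5,6}: no change => not a revision
Constraint 4 (Y < Z) on D(Y)={2,3,4} D(Z)={5,6}: no change => not a revision
Total revisions = 1

Answer: 1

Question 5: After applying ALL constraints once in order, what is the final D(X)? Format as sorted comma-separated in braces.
Answer: {2,3,4}

Derivation:
Constraint 1 (X + Y = Z) on D(X)={2,3,4,5,6} D(Y)={2,3,4} D(Z)={2,5,6}: X {2,3,4,5,6}->{2,3,4}; Z {2,5,6}->{5,6}
Constraint 2 (X != Z) on D(X)={2,3,4} D(Z)={5,6}: no change
Constraint 3 (Y != W) on D(Y)={2,3,4} D(W)={4,5,6}: no change
Constraint 4 (Y < Z) on D(Y)={2,3,4} D(Z)={5,6}: no change
So after all 4 constraints: D(X) = {2,3,4}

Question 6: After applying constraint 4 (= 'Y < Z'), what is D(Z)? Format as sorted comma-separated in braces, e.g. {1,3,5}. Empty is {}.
Constraint 1 (X + Y = Z) on D(X)={2,3,4,5,6} D(Y)={2,3,4} D(Z)={2,5,6}: X {2,3,4,5,6}->{2,3,4}; Z {2,5,6}->{5,6}
Constraint 2 (X != Z) on D(X)={2,3,4} D(Z)={5,6}: no change
Constraint 3 (Y != W) on D(Y)={2,3,4} D(W)={4,5,6}: no change
Constraint 4 (Y < Z) on D(Y)={2,3,4} D(Z)={5,6}: no change
So after constraint 4: D(Z) = {5,6}

Answer: {5,6}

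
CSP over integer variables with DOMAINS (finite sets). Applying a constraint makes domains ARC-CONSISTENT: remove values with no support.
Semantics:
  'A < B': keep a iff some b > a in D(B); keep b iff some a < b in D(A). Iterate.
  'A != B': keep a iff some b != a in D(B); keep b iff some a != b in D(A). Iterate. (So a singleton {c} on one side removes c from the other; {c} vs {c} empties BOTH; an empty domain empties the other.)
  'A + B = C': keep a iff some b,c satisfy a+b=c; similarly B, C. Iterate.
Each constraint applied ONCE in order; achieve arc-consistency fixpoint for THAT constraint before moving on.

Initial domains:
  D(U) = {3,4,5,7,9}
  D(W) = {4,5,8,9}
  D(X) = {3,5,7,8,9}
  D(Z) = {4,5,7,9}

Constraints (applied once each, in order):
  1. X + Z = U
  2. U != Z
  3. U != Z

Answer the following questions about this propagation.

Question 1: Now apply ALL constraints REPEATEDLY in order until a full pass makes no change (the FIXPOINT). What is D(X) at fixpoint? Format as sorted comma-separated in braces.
Answer: {3,5}

Derivation:
pass 0 (initial): D(X)={3,5,7,8,9}
pass 1: U {3,4,5,7,9}->{7,9}; X {3,5,7,8,9}->{3,5}; Z {4,5,7,9}->{4}
pass 2: no change
Fixpoint after 2 passes: D(X) = {3,5}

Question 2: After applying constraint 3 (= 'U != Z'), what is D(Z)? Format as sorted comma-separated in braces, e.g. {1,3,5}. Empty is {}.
Answer: {4}

Derivation:
Constraint 1 (X + Z = U) on D(X)={3,5,7,8,9} D(Z)={4,5,7,9} D(U)={3,4,5,7,9}: X {3,5,7,8,9}->{3,5}; Z {4,5,7,9}->{4}; U {3,4,5,7,9}->{7,9}
Constraint 2 (U != Z) on D(U)={7,9} D(Z)={4}: no change
Constraint 3 (U != Z) on D(U)={7,9} D(Z)={4}: no change
So after constraint 3: D(Z) = {4}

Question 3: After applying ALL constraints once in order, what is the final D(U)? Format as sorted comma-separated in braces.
Constraint 1 (X + Z = U) on D(X)={3,5,7,8,9} D(Z)={4,5,7,9} D(U)={3,4,5,7,9}: X {3,5,7,8,9}->{3,5}; Z {4,5,7,9}->{4}; U {3,4,5,7,9}->{7,9}
Constraint 2 (U != Z) on D(U)={7,9} D(Z)={4}: no change
Constraint 3 (U != Z) on D(U)={7,9} D(Z)={4}: no change
So after all 3 constraints: D(U) = {7,9}

Answer: {7,9}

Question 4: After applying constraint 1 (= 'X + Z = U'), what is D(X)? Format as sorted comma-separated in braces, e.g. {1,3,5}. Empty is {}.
Answer: {3,5}

Derivation:
Constraint 1 (X + Z = U) on D(X)={3,5,7,8,9} D(Z)={4,5,7,9} D(U)={3,4,5,7,9}: X {3,5,7,8,9}->{3,5}; Z {4,5,7,9}->{4}; U {3,4,5,7,9}->{7,9}
So after constraint 1: D(X) = {3,5}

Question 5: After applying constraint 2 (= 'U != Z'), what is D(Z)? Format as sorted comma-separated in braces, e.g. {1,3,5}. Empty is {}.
Constraint 1 (X + Z = U) on D(X)={3,5,7,8,9} D(Z)={4,5,7,9} D(U)={3,4,5,7,9}: X {3,5,7,8,9}->{3,5}; Z {4,5,7,9}->{4}; U {3,4,5,7,9}->{7,9}
Constraint 2 (U != Z) on D(U)={7,9} D(Z)={4}: no change
So after constraint 2: D(Z) = {4}

Answer: {4}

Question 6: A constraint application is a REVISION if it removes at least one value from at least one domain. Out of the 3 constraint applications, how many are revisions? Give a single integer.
Constraint 1 (X + Z = U) on D(X)={3,5,7,8,9} D(Z)={4,5,7,9} D(U)={3,4,5,7,9}: X {3,5,7,8,9}->{3,5}; Z {4,5,7,9}->{4}; U {3,4,5,7,9}->{7,9} => REVISION
Constraint 2 (U != Z) on D(U)={7,9} D(Z)={4}: no change => not a revision
Constraint 3 (U != Z) on D(U)={7,9} D(Z)={4}: no change => not a revision
Total revisions = 1

Answer: 1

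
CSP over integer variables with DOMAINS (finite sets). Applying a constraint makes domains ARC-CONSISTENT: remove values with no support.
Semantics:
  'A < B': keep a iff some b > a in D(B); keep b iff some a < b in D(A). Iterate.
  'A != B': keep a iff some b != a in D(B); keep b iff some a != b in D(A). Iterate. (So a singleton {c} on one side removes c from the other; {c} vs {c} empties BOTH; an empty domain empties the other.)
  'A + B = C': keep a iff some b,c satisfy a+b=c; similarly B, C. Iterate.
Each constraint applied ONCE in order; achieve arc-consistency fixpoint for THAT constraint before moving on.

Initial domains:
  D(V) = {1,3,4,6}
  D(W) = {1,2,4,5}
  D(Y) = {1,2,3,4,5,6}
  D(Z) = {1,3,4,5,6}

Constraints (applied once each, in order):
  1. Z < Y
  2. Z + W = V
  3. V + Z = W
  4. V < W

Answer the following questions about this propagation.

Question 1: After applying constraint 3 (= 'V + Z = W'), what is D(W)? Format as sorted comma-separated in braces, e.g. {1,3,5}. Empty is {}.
Constraint 1 (Z < Y) on D(Z)={1,3,4,5,6} D(Y)={1,2,3,4,5,6}: Z {1,3,4,5,6}->{1,3,4,5}; Y {1,2,3,4,5,6}->{2,3,4,5,6}
Constraint 2 (Z + W = V) on D(Z)={1,3,4,5} D(W)={1,2,4,5} D(V)={1,3,4,6}: W {1,2,4,5}->{1,2,5}; V {1,3,4,6}->{3,4,6}
Constraint 3 (V + Z = W) on D(V)={3,4,6} D(Z)={1,3,4,5} D(W)={1,2,5}: V {3,4,6}->{4}; Z {1,3,4,5}->{1}; W {1,2,5}->{5}
So after constraint 3: D(W) = {5}

Answer: {5}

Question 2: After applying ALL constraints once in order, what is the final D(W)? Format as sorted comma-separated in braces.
Constraint 1 (Z < Y) on D(Z)={1,3,4,5,6} D(Y)={1,2,3,4,5,6}: Z {1,3,4,5,6}->{1,3,4,5}; Y {1,2,3,4,5,6}->{2,3,4,5,6}
Constraint 2 (Z + W = V) on D(Z)={1,3,4,5} D(W)={1,2,4,5} D(V)={1,3,4,6}: W {1,2,4,5}->{1,2,5}; V {1,3,4,6}->{3,4,6}
Constraint 3 (V + Z = W) on D(V)={3,4,6} D(Z)={1,3,4,5} D(W)={1,2,5}: V {3,4,6}->{4}; Z {1,3,4,5}->{1}; W {1,2,5}->{5}
Constraint 4 (V < W) on D(V)={4} D(W)={5}: no change
So after all 4 constraints: D(W) = {5}

Answer: {5}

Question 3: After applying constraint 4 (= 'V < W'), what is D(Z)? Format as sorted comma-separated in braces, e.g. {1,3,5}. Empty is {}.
Answer: {1}

Derivation:
Constraint 1 (Z < Y) on D(Z)={1,3,4,5,6} D(Y)={1,2,3,4,5,6}: Z {1,3,4,5,6}->{1,3,4,5}; Y {1,2,3,4,5,6}->{2,3,4,5,6}
Constraint 2 (Z + W = V) on D(Z)={1,3,4,5} D(W)={1,2,4,5} D(V)={1,3,4,6}: W {1,2,4,5}->{1,2,5}; V {1,3,4,6}->{3,4,6}
Constraint 3 (V + Z = W) on D(V)={3,4,6} D(Z)={1,3,4,5} D(W)={1,2,5}: V {3,4,6}->{4}; Z {1,3,4,5}->{1}; W {1,2,5}->{5}
Constraint 4 (V < W) on D(V)={4} D(W)={5}: no change
So after constraint 4: D(Z) = {1}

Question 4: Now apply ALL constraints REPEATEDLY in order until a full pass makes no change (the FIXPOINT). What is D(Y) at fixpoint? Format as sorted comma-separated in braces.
Answer: {}

Derivation:
pass 0 (initial): D(Y)={1,2,3,4,5,6}
pass 1: V {1,3,4,6}->{4}; W {1,2,4,5}->{5}; Y {1,2,3,4,5,6}->{2,3,4,5,6}; Z {1,3,4,5,6}->{1}
pass 2: V {4}->{}; W {5}->{}; Z {1}->{}
pass 3: Y {2,3,4,5,6}->{}
pass 4: no change
Fixpoint after 4 passes: D(Y) = {}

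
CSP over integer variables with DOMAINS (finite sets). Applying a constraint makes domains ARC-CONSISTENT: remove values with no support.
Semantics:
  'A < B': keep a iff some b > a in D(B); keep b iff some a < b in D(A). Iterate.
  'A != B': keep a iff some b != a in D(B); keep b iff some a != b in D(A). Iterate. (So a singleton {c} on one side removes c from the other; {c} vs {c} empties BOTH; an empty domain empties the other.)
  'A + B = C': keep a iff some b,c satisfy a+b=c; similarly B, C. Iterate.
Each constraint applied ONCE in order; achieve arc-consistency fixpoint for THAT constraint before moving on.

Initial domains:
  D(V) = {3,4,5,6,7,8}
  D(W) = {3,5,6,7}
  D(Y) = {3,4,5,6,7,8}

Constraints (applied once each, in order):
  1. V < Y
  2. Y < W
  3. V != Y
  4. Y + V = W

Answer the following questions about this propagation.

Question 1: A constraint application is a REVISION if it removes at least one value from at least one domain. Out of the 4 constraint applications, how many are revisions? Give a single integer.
Constraint 1 (V < Y) on D(V)={3,4,5,6,7,8} D(Y)={3,4,5,6,7,8}: V {3,4,5,6,7,8}->{3,4,5,6,7}; Y {3,4,5,6,7,8}->{4,5,6,7,8} => REVISION
Constraint 2 (Y < W) on D(Y)={4,5,6,7,8} D(W)={3,5,6,7}: Y {4,5,6,7,8}->{4,5,6}; W {3,5,6,7}->{5,6,7} => REVISION
Constraint 3 (V != Y) on D(V)={3,4,5,6,7} D(Y)={4,5,6}: no change => not a revision
Constraint 4 (Y + V = W) on D(Y)={4,5,6} D(V)={3,4,5,6,7} D(W)={5,6,7}: Y {4,5,6}->{4}; V {3,4,5,6,7}->{3}; W {5,6,7}->{7} => REVISION
Total revisions = 3

Answer: 3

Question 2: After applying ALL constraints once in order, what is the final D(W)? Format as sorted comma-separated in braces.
Answer: {7}

Derivation:
Constraint 1 (V < Y) on D(V)={3,4,5,6,7,8} D(Y)={3,4,5,6,7,8}: V {3,4,5,6,7,8}->{3,4,5,6,7}; Y {3,4,5,6,7,8}->{4,5,6,7,8}
Constraint 2 (Y < W) on D(Y)={4,5,6,7,8} D(W)={3,5,6,7}: Y {4,5,6,7,8}->{4,5,6}; W {3,5,6,7}->{5,6,7}
Constraint 3 (V != Y) on D(V)={3,4,5,6,7} D(Y)={4,5,6}: no change
Constraint 4 (Y + V = W) on D(Y)={4,5,6} D(V)={3,4,5,6,7} D(W)={5,6,7}: Y {4,5,6}->{4}; V {3,4,5,6,7}->{3}; W {5,6,7}->{7}
So after all 4 constraints: D(W) = {7}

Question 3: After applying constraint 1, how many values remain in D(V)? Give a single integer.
Constraint 1 (V < Y) on D(V)={3,4,5,6,7,8} D(Y)={3,4,5,6,7,8}: V {3,4,5,6,7,8}->{3,4,5,6,7}; Y {3,4,5,6,7,8}->{4,5,6,7,8}
So after constraint 1: D(V)={3,4,5,6,7}, size = 5

Answer: 5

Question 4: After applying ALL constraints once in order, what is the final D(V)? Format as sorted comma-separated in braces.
Answer: {3}

Derivation:
Constraint 1 (V < Y) on D(V)={3,4,5,6,7,8} D(Y)={3,4,5,6,7,8}: V {3,4,5,6,7,8}->{3,4,5,6,7}; Y {3,4,5,6,7,8}->{4,5,6,7,8}
Constraint 2 (Y < W) on D(Y)={4,5,6,7,8} D(W)={3,5,6,7}: Y {4,5,6,7,8}->{4,5,6}; W {3,5,6,7}->{5,6,7}
Constraint 3 (V != Y) on D(V)={3,4,5,6,7} D(Y)={4,5,6}: no change
Constraint 4 (Y + V = W) on D(Y)={4,5,6} D(V)={3,4,5,6,7} D(W)={5,6,7}: Y {4,5,6}->{4}; V {3,4,5,6,7}->{3}; W {5,6,7}->{7}
So after all 4 constraints: D(V) = {3}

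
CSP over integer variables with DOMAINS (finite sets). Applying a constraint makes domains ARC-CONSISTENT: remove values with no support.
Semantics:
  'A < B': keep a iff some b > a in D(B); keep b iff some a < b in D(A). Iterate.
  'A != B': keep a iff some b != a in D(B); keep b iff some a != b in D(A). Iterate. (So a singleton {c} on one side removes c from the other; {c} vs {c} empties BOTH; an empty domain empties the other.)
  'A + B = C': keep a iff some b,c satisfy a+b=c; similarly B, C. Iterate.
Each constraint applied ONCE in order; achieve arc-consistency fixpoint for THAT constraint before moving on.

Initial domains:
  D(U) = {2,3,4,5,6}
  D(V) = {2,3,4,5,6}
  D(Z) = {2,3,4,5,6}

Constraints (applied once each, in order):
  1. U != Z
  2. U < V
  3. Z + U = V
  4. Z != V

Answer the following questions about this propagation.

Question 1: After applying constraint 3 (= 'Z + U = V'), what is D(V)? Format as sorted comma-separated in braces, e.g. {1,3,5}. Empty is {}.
Constraint 1 (U != Z) on D(U)={2,3,4,5,6} D(Z)={2,3,4,5,6}: no change
Constraint 2 (U < V) on D(U)={2,3,4,5,6} D(V)={2,3,4,5,6}: U {2,3,4,5,6}->{2,3,4,5}; V {2,3,4,5,6}->{3,4,5,6}
Constraint 3 (Z + U = V) on D(Z)={2,3,4,5,6} D(U)={2,3,4,5} D(V)={3,4,5,6}: Z {2,3,4,5,6}->{2,3,4}; U {2,3,4,5}->{2,3,4}; V {3,4,5,6}->{4,5,6}
So after constraint 3: D(V) = {4,5,6}

Answer: {4,5,6}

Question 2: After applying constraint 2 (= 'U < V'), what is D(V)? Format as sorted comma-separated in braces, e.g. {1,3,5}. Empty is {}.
Answer: {3,4,5,6}

Derivation:
Constraint 1 (U != Z) on D(U)={2,3,4,5,6} D(Z)={2,3,4,5,6}: no change
Constraint 2 (U < V) on D(U)={2,3,4,5,6} D(V)={2,3,4,5,6}: U {2,3,4,5,6}->{2,3,4,5}; V {2,3,4,5,6}->{3,4,5,6}
So after constraint 2: D(V) = {3,4,5,6}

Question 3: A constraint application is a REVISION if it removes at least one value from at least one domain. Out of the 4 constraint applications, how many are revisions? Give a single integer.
Answer: 2

Derivation:
Constraint 1 (U != Z) on D(U)={2,3,4,5,6} D(Z)={2,3,4,5,6}: no change => not a revision
Constraint 2 (U < V) on D(U)={2,3,4,5,6} D(V)={2,3,4,5,6}: U {2,3,4,5,6}->{2,3,4,5}; V {2,3,4,5,6}->{3,4,5,6} => REVISION
Constraint 3 (Z + U = V) on D(Z)={2,3,4,5,6} D(U)={2,3,4,5} D(V)={3,4,5,6}: Z {2,3,4,5,6}->{2,3,4}; U {2,3,4,5}->{2,3,4}; V {3,4,5,6}->{4,5,6} => REVISION
Constraint 4 (Z != V) on D(Z)={2,3,4} D(V)={4,5,6}: no change => not a revision
Total revisions = 2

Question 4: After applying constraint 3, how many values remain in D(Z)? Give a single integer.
Answer: 3

Derivation:
Constraint 1 (U != Z) on D(U)={2,3,4,5,6} D(Z)={2,3,4,5,6}: no change
Constraint 2 (U < V) on D(U)={2,3,4,5,6} D(V)={2,3,4,5,6}: U {2,3,4,5,6}->{2,3,4,5}; V {2,3,4,5,6}->{3,4,5,6}
Constraint 3 (Z + U = V) on D(Z)={2,3,4,5,6} D(U)={2,3,4,5} D(V)={3,4,5,6}: Z {2,3,4,5,6}->{2,3,4}; U {2,3,4,5}->{2,3,4}; V {3,4,5,6}->{4,5,6}
So after constraint 3: D(Z)={2,3,4}, size = 3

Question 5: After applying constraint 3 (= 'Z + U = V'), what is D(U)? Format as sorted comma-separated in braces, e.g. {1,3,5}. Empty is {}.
Constraint 1 (U != Z) on D(U)={2,3,4,5,6} D(Z)={2,3,4,5,6}: no change
Constraint 2 (U < V) on D(U)={2,3,4,5,6} D(V)={2,3,4,5,6}: U {2,3,4,5,6}->{2,3,4,5}; V {2,3,4,5,6}->{3,4,5,6}
Constraint 3 (Z + U = V) on D(Z)={2,3,4,5,6} D(U)={2,3,4,5} D(V)={3,4,5,6}: Z {2,3,4,5,6}->{2,3,4}; U {2,3,4,5}->{2,3,4}; V {3,4,5,6}->{4,5,6}
So after constraint 3: D(U) = {2,3,4}

Answer: {2,3,4}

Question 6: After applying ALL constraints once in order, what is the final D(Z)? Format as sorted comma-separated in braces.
Constraint 1 (U != Z) on D(U)={2,3,4,5,6} D(Z)={2,3,4,5,6}: no change
Constraint 2 (U < V) on D(U)={2,3,4,5,6} D(V)={2,3,4,5,6}: U {2,3,4,5,6}->{2,3,4,5}; V {2,3,4,5,6}->{3,4,5,6}
Constraint 3 (Z + U = V) on D(Z)={2,3,4,5,6} D(U)={2,3,4,5} D(V)={3,4,5,6}: Z {2,3,4,5,6}->{2,3,4}; U {2,3,4,5}->{2,3,4}; V {3,4,5,6}->{4,5,6}
Constraint 4 (Z != V) on D(Z)={2,3,4} D(V)={4,5,6}: no change
So after all 4 constraints: D(Z) = {2,3,4}

Answer: {2,3,4}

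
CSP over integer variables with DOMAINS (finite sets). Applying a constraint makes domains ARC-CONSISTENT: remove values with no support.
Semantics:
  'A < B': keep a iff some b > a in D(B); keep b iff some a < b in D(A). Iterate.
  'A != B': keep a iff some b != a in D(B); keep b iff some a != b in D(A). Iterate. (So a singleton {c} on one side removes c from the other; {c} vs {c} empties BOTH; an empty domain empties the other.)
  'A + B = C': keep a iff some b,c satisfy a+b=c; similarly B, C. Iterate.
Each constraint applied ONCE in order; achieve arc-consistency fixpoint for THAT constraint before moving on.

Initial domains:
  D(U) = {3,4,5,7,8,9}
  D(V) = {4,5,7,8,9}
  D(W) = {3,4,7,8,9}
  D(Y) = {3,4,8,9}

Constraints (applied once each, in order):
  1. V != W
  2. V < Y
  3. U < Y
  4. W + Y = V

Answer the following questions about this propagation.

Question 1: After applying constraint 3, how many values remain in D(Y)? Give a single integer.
Answer: 2

Derivation:
Constraint 1 (V != W) on D(V)={4,5,7,8,9} D(W)={3,4,7,8,9}: no change
Constraint 2 (V < Y) on D(V)={4,5,7,8,9} D(Y)={3,4,8,9}: V {4,5,7,8,9}->{4,5,7,8}; Y {3,4,8,9}->{8,9}
Constraint 3 (U < Y) on D(U)={3,4,5,7,8,9} D(Y)={8,9}: U {3,4,5,7,8,9}->{3,4,5,7,8}
So after constraint 3: D(Y)={8,9}, size = 2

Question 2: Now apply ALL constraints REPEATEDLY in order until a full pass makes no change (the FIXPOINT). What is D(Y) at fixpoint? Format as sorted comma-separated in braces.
pass 0 (initial): D(Y)={3,4,8,9}
pass 1: U {3,4,5,7,8,9}->{3,4,5,7,8}; V {4,5,7,8,9}->{}; W {3,4,7,8,9}->{}; Y {3,4,8,9}->{}
pass 2: U {3,4,5,7,8}->{}
pass 3: no change
Fixpoint after 3 passes: D(Y) = {}

Answer: {}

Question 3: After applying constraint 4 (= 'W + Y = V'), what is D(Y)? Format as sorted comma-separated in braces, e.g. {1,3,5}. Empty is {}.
Constraint 1 (V != W) on D(V)={4,5,7,8,9} D(W)={3,4,7,8,9}: no change
Constraint 2 (V < Y) on D(V)={4,5,7,8,9} D(Y)={3,4,8,9}: V {4,5,7,8,9}->{4,5,7,8}; Y {3,4,8,9}->{8,9}
Constraint 3 (U < Y) on D(U)={3,4,5,7,8,9} D(Y)={8,9}: U {3,4,5,7,8,9}->{3,4,5,7,8}
Constraint 4 (W + Y = V) on D(W)={3,4,7,8,9} D(Y)={8,9} D(V)={4,5,7,8}: W {3,4,7,8,9}->{}; Y {8,9}->{}; V {4,5,7,8}->{}
So after constraint 4: D(Y) = {}

Answer: {}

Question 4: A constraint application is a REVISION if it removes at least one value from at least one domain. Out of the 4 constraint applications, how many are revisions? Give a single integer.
Constraint 1 (V != W) on D(V)={4,5,7,8,9} D(W)={3,4,7,8,9}: no change => not a revision
Constraint 2 (V < Y) on D(V)={4,5,7,8,9} D(Y)={3,4,8,9}: V {4,5,7,8,9}->{4,5,7,8}; Y {3,4,8,9}->{8,9} => REVISION
Constraint 3 (U < Y) on D(U)={3,4,5,7,8,9} D(Y)={8,9}: U {3,4,5,7,8,9}->{3,4,5,7,8} => REVISION
Constraint 4 (W + Y = V) on D(W)={3,4,7,8,9} D(Y)={8,9} D(V)={4,5,7,8}: W {3,4,7,8,9}->{}; Y {8,9}->{}; V {4,5,7,8}->{} => REVISION
Total revisions = 3

Answer: 3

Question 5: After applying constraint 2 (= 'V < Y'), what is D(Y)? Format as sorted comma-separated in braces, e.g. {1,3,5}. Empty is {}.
Constraint 1 (V != W) on D(V)={4,5,7,8,9} D(W)={3,4,7,8,9}: no change
Constraint 2 (V < Y) on D(V)={4,5,7,8,9} D(Y)={3,4,8,9}: V {4,5,7,8,9}->{4,5,7,8}; Y {3,4,8,9}->{8,9}
So after constraint 2: D(Y) = {8,9}

Answer: {8,9}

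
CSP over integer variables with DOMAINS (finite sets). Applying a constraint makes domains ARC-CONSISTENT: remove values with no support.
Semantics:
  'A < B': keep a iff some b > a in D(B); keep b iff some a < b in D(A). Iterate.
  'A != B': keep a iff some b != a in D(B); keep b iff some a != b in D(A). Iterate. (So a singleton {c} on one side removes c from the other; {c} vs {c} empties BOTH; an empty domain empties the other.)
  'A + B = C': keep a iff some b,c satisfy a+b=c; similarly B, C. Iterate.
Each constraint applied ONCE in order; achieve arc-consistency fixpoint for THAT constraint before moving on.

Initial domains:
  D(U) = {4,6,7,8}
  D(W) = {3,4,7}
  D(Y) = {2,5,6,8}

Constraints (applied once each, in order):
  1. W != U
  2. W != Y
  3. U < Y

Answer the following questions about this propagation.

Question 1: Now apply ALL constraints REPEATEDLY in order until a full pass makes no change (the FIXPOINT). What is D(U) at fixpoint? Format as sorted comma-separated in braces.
Answer: {4,6,7}

Derivation:
pass 0 (initial): D(U)={4,6,7,8}
pass 1: U {4,6,7,8}->{4,6,7}; Y {2,5,6,8}->{5,6,8}
pass 2: no change
Fixpoint after 2 passes: D(U) = {4,6,7}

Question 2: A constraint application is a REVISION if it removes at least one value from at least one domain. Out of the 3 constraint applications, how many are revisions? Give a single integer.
Answer: 1

Derivation:
Constraint 1 (W != U) on D(W)={3,4,7} D(U)={4,6,7,8}: no change => not a revision
Constraint 2 (W != Y) on D(W)={3,4,7} D(Y)={2,5,6,8}: no change => not a revision
Constraint 3 (U < Y) on D(U)={4,6,7,8} D(Y)={2,5,6,8}: U {4,6,7,8}->{4,6,7}; Y {2,5,6,8}->{5,6,8} => REVISION
Total revisions = 1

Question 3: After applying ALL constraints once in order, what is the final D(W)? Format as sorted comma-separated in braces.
Answer: {3,4,7}

Derivation:
Constraint 1 (W != U) on D(W)={3,4,7} D(U)={4,6,7,8}: no change
Constraint 2 (W != Y) on D(W)={3,4,7} D(Y)={2,5,6,8}: no change
Constraint 3 (U < Y) on D(U)={4,6,7,8} D(Y)={2,5,6,8}: U {4,6,7,8}->{4,6,7}; Y {2,5,6,8}->{5,6,8}
So after all 3 constraints: D(W) = {3,4,7}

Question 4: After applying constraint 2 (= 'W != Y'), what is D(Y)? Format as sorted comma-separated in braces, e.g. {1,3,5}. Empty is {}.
Constraint 1 (W != U) on D(W)={3,4,7} D(U)={4,6,7,8}: no change
Constraint 2 (W != Y) on D(W)={3,4,7} D(Y)={2,5,6,8}: no change
So after constraint 2: D(Y) = {2,5,6,8}

Answer: {2,5,6,8}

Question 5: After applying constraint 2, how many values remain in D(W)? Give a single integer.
Answer: 3

Derivation:
Constraint 1 (W != U) on D(W)={3,4,7} D(U)={4,6,7,8}: no change
Constraint 2 (W != Y) on D(W)={3,4,7} D(Y)={2,5,6,8}: no change
So after constraint 2: D(W)={3,4,7}, size = 3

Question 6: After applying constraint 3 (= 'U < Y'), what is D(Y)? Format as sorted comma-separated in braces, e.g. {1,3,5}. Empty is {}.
Answer: {5,6,8}

Derivation:
Constraint 1 (W != U) on D(W)={3,4,7} D(U)={4,6,7,8}: no change
Constraint 2 (W != Y) on D(W)={3,4,7} D(Y)={2,5,6,8}: no change
Constraint 3 (U < Y) on D(U)={4,6,7,8} D(Y)={2,5,6,8}: U {4,6,7,8}->{4,6,7}; Y {2,5,6,8}->{5,6,8}
So after constraint 3: D(Y) = {5,6,8}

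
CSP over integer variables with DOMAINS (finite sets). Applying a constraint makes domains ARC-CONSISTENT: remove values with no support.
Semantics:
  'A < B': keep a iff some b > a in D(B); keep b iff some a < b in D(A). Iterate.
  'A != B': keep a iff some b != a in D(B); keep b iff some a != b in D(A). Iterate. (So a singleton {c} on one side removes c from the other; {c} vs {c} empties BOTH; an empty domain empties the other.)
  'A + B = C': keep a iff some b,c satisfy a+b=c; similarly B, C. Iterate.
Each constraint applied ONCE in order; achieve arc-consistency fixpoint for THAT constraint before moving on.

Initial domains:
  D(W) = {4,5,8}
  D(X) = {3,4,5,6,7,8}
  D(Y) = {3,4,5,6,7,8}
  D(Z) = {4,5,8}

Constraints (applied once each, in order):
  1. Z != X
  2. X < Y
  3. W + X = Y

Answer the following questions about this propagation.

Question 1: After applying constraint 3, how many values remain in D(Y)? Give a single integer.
Constraint 1 (Z != X) on D(Z)={4,5,8} D(X)={3,4,5,6,7,8}: no change
Constraint 2 (X < Y) on D(X)={3,4,5,6,7,8} D(Y)={3,4,5,6,7,8}: X {3,4,5,6,7,8}->{3,4,5,6,7}; Y {3,4,5,6,7,8}->{4,5,6,7,8}
Constraint 3 (W + X = Y) on D(W)={4,5,8} D(X)={3,4,5,6,7} D(Y)={4,5,6,7,8}: W {4,5,8}->{4,5}; X {3,4,5,6,7}->{3,4}; Y {4,5,6,7,8}->{7,8}
So after constraint 3: D(Y)={7,8}, size = 2

Answer: 2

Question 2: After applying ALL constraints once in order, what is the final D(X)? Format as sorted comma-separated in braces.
Constraint 1 (Z != X) on D(Z)={4,5,8} D(X)={3,4,5,6,7,8}: no change
Constraint 2 (X < Y) on D(X)={3,4,5,6,7,8} D(Y)={3,4,5,6,7,8}: X {3,4,5,6,7,8}->{3,4,5,6,7}; Y {3,4,5,6,7,8}->{4,5,6,7,8}
Constraint 3 (W + X = Y) on D(W)={4,5,8} D(X)={3,4,5,6,7} D(Y)={4,5,6,7,8}: W {4,5,8}->{4,5}; X {3,4,5,6,7}->{3,4}; Y {4,5,6,7,8}->{7,8}
So after all 3 constraints: D(X) = {3,4}

Answer: {3,4}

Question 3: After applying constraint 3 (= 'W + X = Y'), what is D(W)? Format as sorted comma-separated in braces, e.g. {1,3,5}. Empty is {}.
Constraint 1 (Z != X) on D(Z)={4,5,8} D(X)={3,4,5,6,7,8}: no change
Constraint 2 (X < Y) on D(X)={3,4,5,6,7,8} D(Y)={3,4,5,6,7,8}: X {3,4,5,6,7,8}->{3,4,5,6,7}; Y {3,4,5,6,7,8}->{4,5,6,7,8}
Constraint 3 (W + X = Y) on D(W)={4,5,8} D(X)={3,4,5,6,7} D(Y)={4,5,6,7,8}: W {4,5,8}->{4,5}; X {3,4,5,6,7}->{3,4}; Y {4,5,6,7,8}->{7,8}
So after constraint 3: D(W) = {4,5}

Answer: {4,5}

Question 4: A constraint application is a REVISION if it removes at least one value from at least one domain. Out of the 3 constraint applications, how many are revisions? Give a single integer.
Answer: 2

Derivation:
Constraint 1 (Z != X) on D(Z)={4,5,8} D(X)={3,4,5,6,7,8}: no change => not a revision
Constraint 2 (X < Y) on D(X)={3,4,5,6,7,8} D(Y)={3,4,5,6,7,8}: X {3,4,5,6,7,8}->{3,4,5,6,7}; Y {3,4,5,6,7,8}->{4,5,6,7,8} => REVISION
Constraint 3 (W + X = Y) on D(W)={4,5,8} D(X)={3,4,5,6,7} D(Y)={4,5,6,7,8}: W {4,5,8}->{4,5}; X {3,4,5,6,7}->{3,4}; Y {4,5,6,7,8}->{7,8} => REVISION
Total revisions = 2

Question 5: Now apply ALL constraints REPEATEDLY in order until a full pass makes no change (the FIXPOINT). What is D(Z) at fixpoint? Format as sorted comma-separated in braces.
Answer: {4,5,8}

Derivation:
pass 0 (initial): D(Z)={4,5,8}
pass 1: W {4,5,8}->{4,5}; X {3,4,5,6,7,8}->{3,4}; Y {3,4,5,6,7,8}->{7,8}
pass 2: no change
Fixpoint after 2 passes: D(Z) = {4,5,8}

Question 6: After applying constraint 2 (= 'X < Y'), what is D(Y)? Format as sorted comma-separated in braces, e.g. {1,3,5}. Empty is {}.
Constraint 1 (Z != X) on D(Z)={4,5,8} D(X)={3,4,5,6,7,8}: no change
Constraint 2 (X < Y) on D(X)={3,4,5,6,7,8} D(Y)={3,4,5,6,7,8}: X {3,4,5,6,7,8}->{3,4,5,6,7}; Y {3,4,5,6,7,8}->{4,5,6,7,8}
So after constraint 2: D(Y) = {4,5,6,7,8}

Answer: {4,5,6,7,8}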